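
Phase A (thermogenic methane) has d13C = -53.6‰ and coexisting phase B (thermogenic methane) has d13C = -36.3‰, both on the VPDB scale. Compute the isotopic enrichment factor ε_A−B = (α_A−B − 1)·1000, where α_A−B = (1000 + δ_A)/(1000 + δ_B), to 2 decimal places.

-17.95‰

α_A−B = (1000 + -53.6) / (1000 + -36.3) = 946.4 / 963.7 = 0.982048
ε_A−B = (0.982048 − 1) × 1000 = -17.952‰
(The approximation ε ≈ δ_A − δ_B would give -17.3‰.)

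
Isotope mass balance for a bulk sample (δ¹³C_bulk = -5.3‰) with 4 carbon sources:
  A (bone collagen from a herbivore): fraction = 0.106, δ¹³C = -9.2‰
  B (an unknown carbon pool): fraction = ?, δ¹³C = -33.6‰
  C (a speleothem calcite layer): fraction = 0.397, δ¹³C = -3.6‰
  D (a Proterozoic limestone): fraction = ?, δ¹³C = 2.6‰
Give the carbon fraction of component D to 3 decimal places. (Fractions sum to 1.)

0.381

Let f_D and f_B be the unknown fractions; fractions sum to 1 so f_D + f_B = 0.497.
Mass balance: Σ fᵢ·δᵢ = δ_bulk ⇒ f_D·(2.6) + f_B·(-33.6) = -5.3 − (-2.404) = -2.896
Substitute f_B = 0.497 − f_D:
f_D·(2.6 − -33.6) = -2.896 − 0.497×(-33.6) = 13.804
f_D = 13.804 / 36.2 = 0.3813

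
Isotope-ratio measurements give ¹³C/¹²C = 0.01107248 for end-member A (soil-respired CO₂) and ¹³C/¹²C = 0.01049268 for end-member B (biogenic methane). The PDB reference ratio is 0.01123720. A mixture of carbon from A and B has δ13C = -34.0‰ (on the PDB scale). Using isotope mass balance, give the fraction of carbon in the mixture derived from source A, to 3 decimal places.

0.625

δ_A = (0.01107248/0.01123720 − 1)×1000 = (0.985342 − 1)×1000 = -14.658‰
δ_B = (0.01049268/0.01123720 − 1)×1000 = (0.933745 − 1)×1000 = -66.255‰
f_A = (δ_mix − δ_B)/(δ_A − δ_B) = (-34.0 − (-66.255))/(-14.658 − (-66.255))
f_A = 32.255 / 51.596 = 0.6251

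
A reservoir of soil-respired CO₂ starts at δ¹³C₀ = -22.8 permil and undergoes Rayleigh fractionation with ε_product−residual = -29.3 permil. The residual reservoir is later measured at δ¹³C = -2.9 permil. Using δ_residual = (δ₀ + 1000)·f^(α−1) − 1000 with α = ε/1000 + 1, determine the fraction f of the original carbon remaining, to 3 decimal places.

α − 1 = ε/1000 = -0.0293
(δ_res + 1000)/(δ₀ + 1000) = (-2.9 + 1000)/(-22.8 + 1000) = 997.1/977.2 = 1.020364
f = 1.020364^(1/-0.0293) = exp(ln(1.020364)/-0.0293) = exp(0.02016/-0.0293)
f = exp(-0.6880) = 0.5026

0.503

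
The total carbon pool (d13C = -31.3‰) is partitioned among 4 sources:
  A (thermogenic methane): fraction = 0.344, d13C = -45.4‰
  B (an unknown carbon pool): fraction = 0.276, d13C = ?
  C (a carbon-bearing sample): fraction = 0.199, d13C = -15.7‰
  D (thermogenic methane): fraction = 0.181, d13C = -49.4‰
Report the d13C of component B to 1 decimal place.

Isotope mass balance: δ_bulk = Σ fᵢ·δᵢ.
-31.3 = 0.344×(-45.4) + 0.276×δ_B + 0.199×(-15.7) + 0.181×(-49.4)
0.276·δ_B = -31.3 − (-27.683) = -3.617
δ_B = -3.617 / 0.276 = -13.10‰

-13.1‰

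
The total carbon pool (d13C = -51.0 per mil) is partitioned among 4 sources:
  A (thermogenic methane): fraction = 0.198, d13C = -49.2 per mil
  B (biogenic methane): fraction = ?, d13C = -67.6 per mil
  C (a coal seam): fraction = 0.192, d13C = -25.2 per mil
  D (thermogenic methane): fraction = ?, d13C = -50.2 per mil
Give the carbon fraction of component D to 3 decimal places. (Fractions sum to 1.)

Let f_D and f_B be the unknown fractions; fractions sum to 1 so f_D + f_B = 0.610.
Mass balance: Σ fᵢ·δᵢ = δ_bulk ⇒ f_D·(-50.2) + f_B·(-67.6) = -51.0 − (-14.580) = -36.420
Substitute f_B = 0.610 − f_D:
f_D·(-50.2 − -67.6) = -36.420 − 0.610×(-67.6) = 4.816
f_D = 4.816 / 17.4 = 0.2768

0.277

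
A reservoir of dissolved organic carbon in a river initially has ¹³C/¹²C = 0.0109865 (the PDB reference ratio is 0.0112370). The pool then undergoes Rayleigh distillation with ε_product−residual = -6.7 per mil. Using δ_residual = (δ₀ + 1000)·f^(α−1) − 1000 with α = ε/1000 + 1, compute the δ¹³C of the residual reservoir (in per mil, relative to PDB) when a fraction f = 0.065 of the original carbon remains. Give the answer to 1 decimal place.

δ₀ = (0.0109865/0.0112370 − 1)×1000 = (0.977708 − 1)×1000 = -22.292 per mil
α − 1 = ε/1000 = -0.0067
f^(α−1) = 0.065^(-0.0067) = 1.018482
δ_res = (-22.292 + 1000) × 1.018482 − 1000 = 995.778 − 1000 = -4.22 per mil

-4.2 per mil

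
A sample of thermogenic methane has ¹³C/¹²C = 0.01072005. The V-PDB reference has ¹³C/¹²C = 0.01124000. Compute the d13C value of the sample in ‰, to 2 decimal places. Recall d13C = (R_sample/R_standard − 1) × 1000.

d13C = (R_sample / R_standard − 1) × 1000
R_sample / R_standard = 0.01072005 / 0.01124000 = 0.953741
d13C = (0.953741 − 1) × 1000 = -46.259‰

-46.26‰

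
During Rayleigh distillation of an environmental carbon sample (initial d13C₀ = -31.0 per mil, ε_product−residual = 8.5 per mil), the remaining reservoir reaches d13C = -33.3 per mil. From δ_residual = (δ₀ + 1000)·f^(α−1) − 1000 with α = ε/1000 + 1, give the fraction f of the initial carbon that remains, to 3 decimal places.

0.756

α − 1 = ε/1000 = 0.0085
(δ_res + 1000)/(δ₀ + 1000) = (-33.3 + 1000)/(-31.0 + 1000) = 966.7/969.0 = 0.997626
f = 0.997626^(1/0.0085) = exp(ln(0.997626)/0.0085) = exp(-0.00238/0.0085)
f = exp(-0.2796) = 0.7561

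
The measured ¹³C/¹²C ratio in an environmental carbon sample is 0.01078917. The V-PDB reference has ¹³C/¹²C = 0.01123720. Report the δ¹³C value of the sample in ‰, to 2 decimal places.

-39.87‰

δ¹³C = (R_sample / R_standard − 1) × 1000
R_sample / R_standard = 0.01078917 / 0.01123720 = 0.960130
δ¹³C = (0.960130 − 1) × 1000 = -39.870‰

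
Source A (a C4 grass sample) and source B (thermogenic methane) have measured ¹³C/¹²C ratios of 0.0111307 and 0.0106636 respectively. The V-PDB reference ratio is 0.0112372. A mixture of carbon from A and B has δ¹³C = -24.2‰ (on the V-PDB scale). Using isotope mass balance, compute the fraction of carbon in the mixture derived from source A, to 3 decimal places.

δ_A = (0.0111307/0.0112372 − 1)×1000 = (0.990523 − 1)×1000 = -9.477‰
δ_B = (0.0106636/0.0112372 − 1)×1000 = (0.948955 − 1)×1000 = -51.045‰
f_A = (δ_mix − δ_B)/(δ_A − δ_B) = (-24.2 − (-51.045))/(-9.477 − (-51.045))
f_A = 26.845 / 41.567 = 0.6458

0.646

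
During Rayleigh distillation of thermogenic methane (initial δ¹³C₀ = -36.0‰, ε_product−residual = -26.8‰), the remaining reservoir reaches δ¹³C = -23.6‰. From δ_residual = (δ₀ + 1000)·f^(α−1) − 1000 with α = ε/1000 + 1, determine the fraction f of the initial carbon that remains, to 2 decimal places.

0.62

α − 1 = ε/1000 = -0.0268
(δ_res + 1000)/(δ₀ + 1000) = (-23.6 + 1000)/(-36.0 + 1000) = 976.4/964.0 = 1.012863
f = 1.012863^(1/-0.0268) = exp(ln(1.012863)/-0.0268) = exp(0.01278/-0.0268)
f = exp(-0.4769) = 0.6207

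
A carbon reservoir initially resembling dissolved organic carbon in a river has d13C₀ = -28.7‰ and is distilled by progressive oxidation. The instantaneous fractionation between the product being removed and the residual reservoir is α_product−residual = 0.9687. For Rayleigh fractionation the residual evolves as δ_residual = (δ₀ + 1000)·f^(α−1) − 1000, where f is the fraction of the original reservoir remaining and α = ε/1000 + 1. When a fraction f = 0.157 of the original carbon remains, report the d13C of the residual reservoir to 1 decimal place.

Rayleigh residual: δ_res = (δ₀ + 1000)·f^(α−1) − 1000
α − 1 = -0.03130
f^(α−1) = 0.157^(-0.03130) = 1.059664
δ_res = (-28.7 + 1000) × 1.059664 − 1000 = 1029.252 − 1000 = 29.25‰

29.3‰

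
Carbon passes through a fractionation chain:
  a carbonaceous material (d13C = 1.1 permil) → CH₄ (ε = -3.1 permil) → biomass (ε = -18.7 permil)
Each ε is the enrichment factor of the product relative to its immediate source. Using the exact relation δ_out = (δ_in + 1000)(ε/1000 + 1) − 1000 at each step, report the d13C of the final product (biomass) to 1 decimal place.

step 1: δ = (1.10 + 1000)·(-3.1/1000 + 1) − 1000 = -2.00 permil
step 2: δ = (-2.00 + 1000)·(-18.7/1000 + 1) − 1000 = -20.67 permil

-20.7 permil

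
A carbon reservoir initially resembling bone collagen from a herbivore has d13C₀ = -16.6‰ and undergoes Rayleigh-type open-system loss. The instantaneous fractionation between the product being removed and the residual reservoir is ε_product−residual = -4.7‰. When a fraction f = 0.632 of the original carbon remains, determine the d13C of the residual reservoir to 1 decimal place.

-14.5‰

Rayleigh residual: δ_res = (δ₀ + 1000)·f^(α−1) − 1000
α = ε/1000 + 1 = 0.99530, so α − 1 = -0.00470
f^(α−1) = 0.632^(-0.00470) = 1.002159
δ_res = (-16.6 + 1000) × 1.002159 − 1000 = 985.523 − 1000 = -14.48‰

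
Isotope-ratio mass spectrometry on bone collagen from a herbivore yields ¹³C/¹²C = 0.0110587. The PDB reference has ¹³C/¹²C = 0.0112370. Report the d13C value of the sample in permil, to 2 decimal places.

-15.87 permil

d13C = (R_sample / R_standard − 1) × 1000
R_sample / R_standard = 0.0110587 / 0.0112370 = 0.984133
d13C = (0.984133 − 1) × 1000 = -15.867 permil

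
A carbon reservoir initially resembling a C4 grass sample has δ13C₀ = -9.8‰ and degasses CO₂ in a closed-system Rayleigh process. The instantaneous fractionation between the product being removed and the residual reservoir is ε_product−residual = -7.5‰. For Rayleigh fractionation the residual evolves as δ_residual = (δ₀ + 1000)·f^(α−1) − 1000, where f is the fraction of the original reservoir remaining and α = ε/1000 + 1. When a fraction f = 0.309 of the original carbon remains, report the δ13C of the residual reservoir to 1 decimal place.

Rayleigh residual: δ_res = (δ₀ + 1000)·f^(α−1) − 1000
α = ε/1000 + 1 = 0.99250, so α − 1 = -0.00750
f^(α−1) = 0.309^(-0.00750) = 1.008847
δ_res = (-9.8 + 1000) × 1.008847 − 1000 = 998.960 − 1000 = -1.04‰

-1.0‰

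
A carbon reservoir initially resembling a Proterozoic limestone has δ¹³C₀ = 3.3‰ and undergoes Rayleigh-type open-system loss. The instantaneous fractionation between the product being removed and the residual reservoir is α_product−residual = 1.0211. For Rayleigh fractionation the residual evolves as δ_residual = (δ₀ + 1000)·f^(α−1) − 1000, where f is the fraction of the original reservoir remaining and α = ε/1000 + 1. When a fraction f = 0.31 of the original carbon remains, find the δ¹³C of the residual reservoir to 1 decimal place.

-21.2‰

Rayleigh residual: δ_res = (δ₀ + 1000)·f^(α−1) − 1000
α − 1 = 0.02110
f^(α−1) = 0.31^(0.02110) = 0.975591
δ_res = (3.3 + 1000) × 0.975591 − 1000 = 978.810 − 1000 = -21.19‰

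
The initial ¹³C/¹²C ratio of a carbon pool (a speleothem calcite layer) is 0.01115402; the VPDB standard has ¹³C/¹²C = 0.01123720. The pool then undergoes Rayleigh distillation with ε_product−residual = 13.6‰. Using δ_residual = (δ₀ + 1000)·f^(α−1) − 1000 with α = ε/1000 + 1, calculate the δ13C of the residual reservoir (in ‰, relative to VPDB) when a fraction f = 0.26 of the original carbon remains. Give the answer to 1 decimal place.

-25.4‰

δ₀ = (0.01115402/0.01123720 − 1)×1000 = (0.992598 − 1)×1000 = -7.402‰
α − 1 = ε/1000 = 0.0136
f^(α−1) = 0.26^(0.0136) = 0.981847
δ_res = (-7.402 + 1000) × 0.981847 − 1000 = 974.579 − 1000 = -25.42‰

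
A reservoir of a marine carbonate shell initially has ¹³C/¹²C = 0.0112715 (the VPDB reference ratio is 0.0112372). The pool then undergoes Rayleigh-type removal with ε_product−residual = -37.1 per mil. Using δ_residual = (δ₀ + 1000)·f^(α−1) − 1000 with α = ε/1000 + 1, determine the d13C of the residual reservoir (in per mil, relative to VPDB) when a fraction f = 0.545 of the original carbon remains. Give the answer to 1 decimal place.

δ₀ = (0.0112715/0.0112372 − 1)×1000 = (1.003052 − 1)×1000 = 3.052 per mil
α − 1 = ε/1000 = -0.0371
f^(α−1) = 0.545^(-0.0371) = 1.022774
δ_res = (3.052 + 1000) × 1.022774 − 1000 = 1025.896 − 1000 = 25.90 per mil

25.9 per mil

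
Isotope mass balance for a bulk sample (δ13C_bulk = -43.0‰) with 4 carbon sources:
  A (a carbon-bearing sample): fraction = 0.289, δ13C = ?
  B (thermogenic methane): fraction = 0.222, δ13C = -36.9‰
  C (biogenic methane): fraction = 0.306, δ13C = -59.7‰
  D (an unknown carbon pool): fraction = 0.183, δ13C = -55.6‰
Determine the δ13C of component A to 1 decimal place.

-22.0‰

Isotope mass balance: δ_bulk = Σ fᵢ·δᵢ.
-43.0 = 0.289×δ_A + 0.222×(-36.9) + 0.306×(-59.7) + 0.183×(-55.6)
0.289·δ_A = -43.0 − (-36.635) = -6.365
δ_A = -6.365 / 0.289 = -22.02‰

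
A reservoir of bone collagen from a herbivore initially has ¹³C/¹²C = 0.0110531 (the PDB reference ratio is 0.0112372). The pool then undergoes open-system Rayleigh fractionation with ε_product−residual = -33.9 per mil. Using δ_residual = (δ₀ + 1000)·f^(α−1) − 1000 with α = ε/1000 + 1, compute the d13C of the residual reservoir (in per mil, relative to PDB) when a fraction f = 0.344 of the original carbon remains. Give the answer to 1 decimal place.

19.9 per mil

δ₀ = (0.0110531/0.0112372 − 1)×1000 = (0.983617 − 1)×1000 = -16.383 per mil
α − 1 = ε/1000 = -0.0339
f^(α−1) = 0.344^(-0.0339) = 1.036837
δ_res = (-16.383 + 1000) × 1.036837 − 1000 = 1019.851 − 1000 = 19.85 per mil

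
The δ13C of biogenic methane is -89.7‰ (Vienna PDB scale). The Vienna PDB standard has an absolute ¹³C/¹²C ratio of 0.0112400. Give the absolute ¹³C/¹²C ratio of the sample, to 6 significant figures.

0.0102318

R_sample = R_standard × (δ13C/1000 + 1)
R_sample = 0.0112400 × (-89.7/1000 + 1) = 0.0112400 × 0.910300
R_sample = 0.0102318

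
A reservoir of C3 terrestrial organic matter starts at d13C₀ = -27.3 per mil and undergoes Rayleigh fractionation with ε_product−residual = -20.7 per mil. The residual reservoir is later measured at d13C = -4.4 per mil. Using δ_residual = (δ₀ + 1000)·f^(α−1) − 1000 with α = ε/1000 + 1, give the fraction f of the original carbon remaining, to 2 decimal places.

0.32

α − 1 = ε/1000 = -0.0207
(δ_res + 1000)/(δ₀ + 1000) = (-4.4 + 1000)/(-27.3 + 1000) = 995.6/972.7 = 1.023543
f = 1.023543^(1/-0.0207) = exp(ln(1.023543)/-0.0207) = exp(0.02327/-0.0207)
f = exp(-1.1241) = 0.3249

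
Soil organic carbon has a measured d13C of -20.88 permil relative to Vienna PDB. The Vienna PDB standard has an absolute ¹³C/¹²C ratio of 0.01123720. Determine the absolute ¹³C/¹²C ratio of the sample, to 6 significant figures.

R_sample = R_standard × (d13C/1000 + 1)
R_sample = 0.01123720 × (-20.88/1000 + 1) = 0.01123720 × 0.979120
R_sample = 0.0110026

0.0110026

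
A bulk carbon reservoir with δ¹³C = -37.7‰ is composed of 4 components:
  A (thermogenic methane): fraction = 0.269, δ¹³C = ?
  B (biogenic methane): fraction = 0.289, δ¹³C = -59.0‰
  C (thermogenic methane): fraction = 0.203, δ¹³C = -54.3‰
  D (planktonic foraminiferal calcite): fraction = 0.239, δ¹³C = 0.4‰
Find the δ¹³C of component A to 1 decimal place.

-36.1‰

Isotope mass balance: δ_bulk = Σ fᵢ·δᵢ.
-37.7 = 0.269×δ_A + 0.289×(-59.0) + 0.203×(-54.3) + 0.239×(0.4)
0.269·δ_A = -37.7 − (-27.978) = -9.722
δ_A = -9.722 / 0.269 = -36.14‰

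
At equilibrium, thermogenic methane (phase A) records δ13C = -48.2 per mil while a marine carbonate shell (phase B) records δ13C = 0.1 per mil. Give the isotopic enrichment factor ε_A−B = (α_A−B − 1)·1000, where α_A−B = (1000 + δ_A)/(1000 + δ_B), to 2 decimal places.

-48.30 per mil

α_A−B = (1000 + -48.2) / (1000 + 0.1) = 951.8 / 1000.1 = 0.951705
ε_A−B = (0.951705 − 1) × 1000 = -48.295 per mil
(The approximation ε ≈ δ_A − δ_B would give -48.3 per mil.)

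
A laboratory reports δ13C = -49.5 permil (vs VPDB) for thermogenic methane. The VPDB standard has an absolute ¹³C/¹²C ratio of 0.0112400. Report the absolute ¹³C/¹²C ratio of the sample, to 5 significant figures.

0.010684

R_sample = R_standard × (δ13C/1000 + 1)
R_sample = 0.0112400 × (-49.5/1000 + 1) = 0.0112400 × 0.950500
R_sample = 0.0106836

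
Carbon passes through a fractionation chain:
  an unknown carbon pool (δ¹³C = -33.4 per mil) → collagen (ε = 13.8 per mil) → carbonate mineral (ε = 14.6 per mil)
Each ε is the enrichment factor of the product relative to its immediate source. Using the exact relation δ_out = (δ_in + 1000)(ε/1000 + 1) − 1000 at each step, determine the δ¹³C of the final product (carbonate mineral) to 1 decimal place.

-5.8 per mil

step 1: δ = (-33.40 + 1000)·(13.8/1000 + 1) − 1000 = -20.06 per mil
step 2: δ = (-20.06 + 1000)·(14.6/1000 + 1) − 1000 = -5.75 per mil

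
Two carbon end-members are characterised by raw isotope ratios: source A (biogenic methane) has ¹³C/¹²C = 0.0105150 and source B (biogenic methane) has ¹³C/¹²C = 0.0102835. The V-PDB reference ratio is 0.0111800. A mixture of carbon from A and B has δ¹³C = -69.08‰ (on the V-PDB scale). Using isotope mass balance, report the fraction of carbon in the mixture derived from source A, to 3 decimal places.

δ_A = (0.0105150/0.0111800 − 1)×1000 = (0.940519 − 1)×1000 = -59.481‰
δ_B = (0.0102835/0.0111800 − 1)×1000 = (0.919812 − 1)×1000 = -80.188‰
f_A = (δ_mix − δ_B)/(δ_A − δ_B) = (-69.08 − (-80.188))/(-59.481 − (-80.188))
f_A = 11.108 / 20.707 = 0.5364

0.536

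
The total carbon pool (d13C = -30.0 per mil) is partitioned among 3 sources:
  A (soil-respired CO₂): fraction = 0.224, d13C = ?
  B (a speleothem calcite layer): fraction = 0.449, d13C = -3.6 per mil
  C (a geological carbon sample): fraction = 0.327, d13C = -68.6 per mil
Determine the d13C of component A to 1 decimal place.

Isotope mass balance: δ_bulk = Σ fᵢ·δᵢ.
-30.0 = 0.224×δ_A + 0.449×(-3.6) + 0.327×(-68.6)
0.224·δ_A = -30.0 − (-24.049) = -5.951
δ_A = -5.951 / 0.224 = -26.57 per mil

-26.6 per mil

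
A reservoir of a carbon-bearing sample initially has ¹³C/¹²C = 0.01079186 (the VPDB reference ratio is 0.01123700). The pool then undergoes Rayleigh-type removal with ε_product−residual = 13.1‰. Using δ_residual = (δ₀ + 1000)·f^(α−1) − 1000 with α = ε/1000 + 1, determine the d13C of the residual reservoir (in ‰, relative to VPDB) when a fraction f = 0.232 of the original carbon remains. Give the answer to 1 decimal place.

δ₀ = (0.01079186/0.01123700 − 1)×1000 = (0.960386 − 1)×1000 = -39.614‰
α − 1 = ε/1000 = 0.0131
f^(α−1) = 0.232^(0.0131) = 0.981043
δ_res = (-39.614 + 1000) × 0.981043 − 1000 = 942.180 − 1000 = -57.82‰

-57.8‰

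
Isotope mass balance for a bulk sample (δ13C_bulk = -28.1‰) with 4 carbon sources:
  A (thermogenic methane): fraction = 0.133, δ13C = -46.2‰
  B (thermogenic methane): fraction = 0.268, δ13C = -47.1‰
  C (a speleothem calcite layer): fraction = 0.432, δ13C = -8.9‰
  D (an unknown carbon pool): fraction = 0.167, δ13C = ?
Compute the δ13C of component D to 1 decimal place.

-32.9‰

Isotope mass balance: δ_bulk = Σ fᵢ·δᵢ.
-28.1 = 0.133×(-46.2) + 0.268×(-47.1) + 0.432×(-8.9) + 0.167×δ_D
0.167·δ_D = -28.1 − (-22.612) = -5.488
δ_D = -5.488 / 0.167 = -32.86‰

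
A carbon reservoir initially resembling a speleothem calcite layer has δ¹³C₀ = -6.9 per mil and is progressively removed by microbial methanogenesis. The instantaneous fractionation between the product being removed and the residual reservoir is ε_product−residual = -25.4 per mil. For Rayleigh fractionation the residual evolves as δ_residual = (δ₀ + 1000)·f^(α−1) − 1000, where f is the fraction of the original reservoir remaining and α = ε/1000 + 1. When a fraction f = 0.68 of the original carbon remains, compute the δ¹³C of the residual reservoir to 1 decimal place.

2.9 per mil

Rayleigh residual: δ_res = (δ₀ + 1000)·f^(α−1) − 1000
α = ε/1000 + 1 = 0.97460, so α − 1 = -0.02540
f^(α−1) = 0.68^(-0.02540) = 1.009844
δ_res = (-6.9 + 1000) × 1.009844 − 1000 = 1002.876 − 1000 = 2.88 per mil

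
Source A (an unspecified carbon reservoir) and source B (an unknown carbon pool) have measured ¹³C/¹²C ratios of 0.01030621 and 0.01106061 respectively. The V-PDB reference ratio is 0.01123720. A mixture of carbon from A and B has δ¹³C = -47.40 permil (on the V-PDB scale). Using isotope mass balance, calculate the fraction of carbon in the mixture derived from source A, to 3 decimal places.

δ_A = (0.01030621/0.01123720 − 1)×1000 = (0.917151 − 1)×1000 = -82.849 permil
δ_B = (0.01106061/0.01123720 − 1)×1000 = (0.984285 − 1)×1000 = -15.715 permil
f_A = (δ_mix − δ_B)/(δ_A − δ_B) = (-47.40 − (-15.715))/(-82.849 − (-15.715))
f_A = -31.685 / -67.134 = 0.4720

0.472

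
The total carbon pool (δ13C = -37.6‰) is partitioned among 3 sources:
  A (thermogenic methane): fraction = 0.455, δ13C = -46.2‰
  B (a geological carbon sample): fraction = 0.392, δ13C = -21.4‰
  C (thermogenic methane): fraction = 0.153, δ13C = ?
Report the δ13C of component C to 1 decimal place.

Isotope mass balance: δ_bulk = Σ fᵢ·δᵢ.
-37.6 = 0.455×(-46.2) + 0.392×(-21.4) + 0.153×δ_C
0.153·δ_C = -37.6 − (-29.410) = -8.190
δ_C = -8.190 / 0.153 = -53.53‰

-53.5‰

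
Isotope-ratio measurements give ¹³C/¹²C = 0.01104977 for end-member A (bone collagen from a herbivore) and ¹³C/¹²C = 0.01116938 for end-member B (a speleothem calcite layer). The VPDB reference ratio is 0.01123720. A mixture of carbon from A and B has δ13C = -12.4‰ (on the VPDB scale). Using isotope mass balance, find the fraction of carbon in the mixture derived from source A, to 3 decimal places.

0.598

δ_A = (0.01104977/0.01123720 − 1)×1000 = (0.983321 − 1)×1000 = -16.679‰
δ_B = (0.01116938/0.01123720 − 1)×1000 = (0.993965 − 1)×1000 = -6.035‰
f_A = (δ_mix − δ_B)/(δ_A − δ_B) = (-12.4 − (-6.035))/(-16.679 − (-6.035))
f_A = -6.365 / -10.644 = 0.5980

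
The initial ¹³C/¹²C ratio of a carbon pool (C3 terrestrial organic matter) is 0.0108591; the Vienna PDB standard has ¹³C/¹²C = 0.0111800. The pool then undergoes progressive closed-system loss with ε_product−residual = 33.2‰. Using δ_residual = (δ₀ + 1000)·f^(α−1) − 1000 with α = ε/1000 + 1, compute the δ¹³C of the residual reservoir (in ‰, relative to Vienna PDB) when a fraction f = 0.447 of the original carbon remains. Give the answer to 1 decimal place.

-54.3‰

δ₀ = (0.0108591/0.0111800 − 1)×1000 = (0.971297 − 1)×1000 = -28.703‰
α − 1 = ε/1000 = 0.0332
f^(α−1) = 0.447^(0.0332) = 0.973622
δ_res = (-28.703 + 1000) × 0.973622 − 1000 = 945.676 − 1000 = -54.32‰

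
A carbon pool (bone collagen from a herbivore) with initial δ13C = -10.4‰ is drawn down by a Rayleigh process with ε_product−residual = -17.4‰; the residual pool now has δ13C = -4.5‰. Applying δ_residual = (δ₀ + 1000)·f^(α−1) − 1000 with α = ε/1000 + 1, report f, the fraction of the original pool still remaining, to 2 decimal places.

α − 1 = ε/1000 = -0.0174
(δ_res + 1000)/(δ₀ + 1000) = (-4.5 + 1000)/(-10.4 + 1000) = 995.5/989.6 = 1.005962
f = 1.005962^(1/-0.0174) = exp(ln(1.005962)/-0.0174) = exp(0.00594/-0.0174)
f = exp(-0.3416) = 0.7106

0.71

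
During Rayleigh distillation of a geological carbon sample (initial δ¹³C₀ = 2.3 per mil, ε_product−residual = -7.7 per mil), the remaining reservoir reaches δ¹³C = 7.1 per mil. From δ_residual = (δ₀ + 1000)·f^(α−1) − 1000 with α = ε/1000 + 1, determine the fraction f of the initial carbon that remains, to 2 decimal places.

α − 1 = ε/1000 = -0.0077
(δ_res + 1000)/(δ₀ + 1000) = (7.1 + 1000)/(2.3 + 1000) = 1007.1/1002.3 = 1.004789
f = 1.004789^(1/-0.0077) = exp(ln(1.004789)/-0.0077) = exp(0.00478/-0.0077)
f = exp(-0.6205) = 0.5377

0.54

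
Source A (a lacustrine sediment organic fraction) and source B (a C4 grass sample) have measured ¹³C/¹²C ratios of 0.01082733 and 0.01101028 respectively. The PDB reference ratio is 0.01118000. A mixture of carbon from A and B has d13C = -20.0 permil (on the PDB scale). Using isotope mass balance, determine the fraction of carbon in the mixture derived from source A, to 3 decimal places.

δ_A = (0.01082733/0.01118000 − 1)×1000 = (0.968455 − 1)×1000 = -31.545 permil
δ_B = (0.01101028/0.01118000 − 1)×1000 = (0.984819 − 1)×1000 = -15.181 permil
f_A = (δ_mix − δ_B)/(δ_A − δ_B) = (-20.0 − (-15.181))/(-31.545 − (-15.181))
f_A = -4.819 / -16.364 = 0.2945

0.295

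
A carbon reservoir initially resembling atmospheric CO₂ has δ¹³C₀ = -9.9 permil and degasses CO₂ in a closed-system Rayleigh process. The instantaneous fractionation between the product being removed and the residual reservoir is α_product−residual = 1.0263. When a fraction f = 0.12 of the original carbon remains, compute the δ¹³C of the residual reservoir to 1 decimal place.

-63.6 permil

Rayleigh residual: δ_res = (δ₀ + 1000)·f^(α−1) − 1000
α − 1 = 0.02630
f^(α−1) = 0.12^(0.02630) = 0.945763
δ_res = (-9.9 + 1000) × 0.945763 − 1000 = 936.400 − 1000 = -63.60 permil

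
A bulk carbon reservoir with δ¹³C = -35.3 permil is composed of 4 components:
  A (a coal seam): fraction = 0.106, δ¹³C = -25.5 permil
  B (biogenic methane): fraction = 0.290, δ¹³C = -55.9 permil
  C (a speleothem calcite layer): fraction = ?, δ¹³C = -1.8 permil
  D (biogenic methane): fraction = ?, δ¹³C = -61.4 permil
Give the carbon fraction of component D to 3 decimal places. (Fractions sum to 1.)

Let f_D and f_C be the unknown fractions; fractions sum to 1 so f_D + f_C = 0.604.
Mass balance: Σ fᵢ·δᵢ = δ_bulk ⇒ f_D·(-61.4) + f_C·(-1.8) = -35.3 − (-18.914) = -16.386
Substitute f_C = 0.604 − f_D:
f_D·(-61.4 − -1.8) = -16.386 − 0.604×(-1.8) = -15.299
f_D = -15.299 / -59.6 = 0.2567

0.257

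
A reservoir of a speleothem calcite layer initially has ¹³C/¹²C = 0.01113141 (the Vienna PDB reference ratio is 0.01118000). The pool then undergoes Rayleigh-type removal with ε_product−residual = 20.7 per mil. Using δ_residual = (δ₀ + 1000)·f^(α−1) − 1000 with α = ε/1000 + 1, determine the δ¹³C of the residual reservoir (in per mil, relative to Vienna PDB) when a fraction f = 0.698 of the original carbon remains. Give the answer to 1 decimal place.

δ₀ = (0.01113141/0.01118000 − 1)×1000 = (0.995654 − 1)×1000 = -4.346 per mil
α − 1 = ε/1000 = 0.0207
f^(α−1) = 0.698^(0.0207) = 0.992585
δ_res = (-4.346 + 1000) × 0.992585 − 1000 = 988.271 − 1000 = -11.73 per mil

-11.7 per mil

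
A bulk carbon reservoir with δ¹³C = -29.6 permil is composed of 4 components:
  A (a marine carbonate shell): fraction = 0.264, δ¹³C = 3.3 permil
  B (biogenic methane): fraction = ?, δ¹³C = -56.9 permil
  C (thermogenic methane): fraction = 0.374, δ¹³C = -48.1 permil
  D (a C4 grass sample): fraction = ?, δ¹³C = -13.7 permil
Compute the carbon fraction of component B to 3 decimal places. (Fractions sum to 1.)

Let f_B and f_D be the unknown fractions; fractions sum to 1 so f_B + f_D = 0.362.
Mass balance: Σ fᵢ·δᵢ = δ_bulk ⇒ f_B·(-56.9) + f_D·(-13.7) = -29.6 − (-17.118) = -12.482
Substitute f_D = 0.362 − f_B:
f_B·(-56.9 − -13.7) = -12.482 − 0.362×(-13.7) = -7.522
f_B = -7.522 / -43.2 = 0.1741

0.174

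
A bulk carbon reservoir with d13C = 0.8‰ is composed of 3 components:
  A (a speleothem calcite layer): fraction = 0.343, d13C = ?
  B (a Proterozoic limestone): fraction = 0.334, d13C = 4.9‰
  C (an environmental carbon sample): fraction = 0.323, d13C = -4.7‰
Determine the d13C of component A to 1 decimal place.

2.0‰

Isotope mass balance: δ_bulk = Σ fᵢ·δᵢ.
0.8 = 0.343×δ_A + 0.334×(4.9) + 0.323×(-4.7)
0.343·δ_A = 0.8 − (0.119) = 0.681
δ_A = 0.681 / 0.343 = 1.99‰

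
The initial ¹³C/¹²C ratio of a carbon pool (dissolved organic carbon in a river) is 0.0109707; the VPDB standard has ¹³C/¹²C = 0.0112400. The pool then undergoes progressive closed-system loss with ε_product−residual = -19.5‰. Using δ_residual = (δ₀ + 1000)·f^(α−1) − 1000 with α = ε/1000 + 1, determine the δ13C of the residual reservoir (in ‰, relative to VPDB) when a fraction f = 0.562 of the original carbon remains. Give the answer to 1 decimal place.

δ₀ = (0.0109707/0.0112400 − 1)×1000 = (0.976041 − 1)×1000 = -23.959‰
α − 1 = ε/1000 = -0.0195
f^(α−1) = 0.562^(-0.0195) = 1.011300
δ_res = (-23.959 + 1000) × 1.011300 − 1000 = 987.070 − 1000 = -12.93‰

-12.9‰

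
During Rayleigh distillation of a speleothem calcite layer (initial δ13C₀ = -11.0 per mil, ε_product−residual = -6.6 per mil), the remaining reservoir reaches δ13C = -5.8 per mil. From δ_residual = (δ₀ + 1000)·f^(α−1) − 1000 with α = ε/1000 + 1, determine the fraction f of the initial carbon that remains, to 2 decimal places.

α − 1 = ε/1000 = -0.0066
(δ_res + 1000)/(δ₀ + 1000) = (-5.8 + 1000)/(-11.0 + 1000) = 994.2/989.0 = 1.005258
f = 1.005258^(1/-0.0066) = exp(ln(1.005258)/-0.0066) = exp(0.00524/-0.0066)
f = exp(-0.7946) = 0.4518

0.45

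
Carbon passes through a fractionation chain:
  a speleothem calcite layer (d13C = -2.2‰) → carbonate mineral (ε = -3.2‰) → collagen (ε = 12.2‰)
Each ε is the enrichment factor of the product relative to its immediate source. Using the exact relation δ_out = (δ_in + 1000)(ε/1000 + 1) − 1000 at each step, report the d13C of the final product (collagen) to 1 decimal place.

step 1: δ = (-2.20 + 1000)·(-3.2/1000 + 1) − 1000 = -5.39‰
step 2: δ = (-5.39 + 1000)·(12.2/1000 + 1) − 1000 = 6.74‰

6.7‰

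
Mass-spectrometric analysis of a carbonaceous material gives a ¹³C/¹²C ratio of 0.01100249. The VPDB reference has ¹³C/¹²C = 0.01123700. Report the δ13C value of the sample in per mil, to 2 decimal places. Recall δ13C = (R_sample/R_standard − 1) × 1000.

δ13C = (R_sample / R_standard − 1) × 1000
R_sample / R_standard = 0.01100249 / 0.01123700 = 0.979131
δ13C = (0.979131 − 1) × 1000 = -20.869 per mil

-20.87 per mil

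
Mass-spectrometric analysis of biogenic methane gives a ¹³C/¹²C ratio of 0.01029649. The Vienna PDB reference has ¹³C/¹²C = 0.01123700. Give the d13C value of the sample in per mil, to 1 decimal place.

-83.7 per mil

d13C = (R_sample / R_standard − 1) × 1000
R_sample / R_standard = 0.01029649 / 0.01123700 = 0.916302
d13C = (0.916302 − 1) × 1000 = -83.70 per mil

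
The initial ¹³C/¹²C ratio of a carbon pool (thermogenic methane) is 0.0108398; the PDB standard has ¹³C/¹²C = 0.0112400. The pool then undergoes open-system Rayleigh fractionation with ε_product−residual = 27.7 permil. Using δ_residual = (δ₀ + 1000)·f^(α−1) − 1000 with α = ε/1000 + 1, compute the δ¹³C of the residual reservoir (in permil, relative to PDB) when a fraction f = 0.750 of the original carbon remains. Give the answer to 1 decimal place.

-43.3 permil

δ₀ = (0.0108398/0.0112400 − 1)×1000 = (0.964395 − 1)×1000 = -35.605 permil
α − 1 = ε/1000 = 0.0277
f^(α−1) = 0.750^(0.0277) = 0.992063
δ_res = (-35.605 + 1000) × 0.992063 − 1000 = 956.740 − 1000 = -43.26 permil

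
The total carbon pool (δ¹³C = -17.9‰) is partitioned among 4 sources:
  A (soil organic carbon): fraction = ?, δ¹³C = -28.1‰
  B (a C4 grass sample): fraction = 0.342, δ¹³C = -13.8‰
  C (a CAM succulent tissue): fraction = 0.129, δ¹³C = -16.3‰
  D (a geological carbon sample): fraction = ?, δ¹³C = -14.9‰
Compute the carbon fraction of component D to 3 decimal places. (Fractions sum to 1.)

Let f_D and f_A be the unknown fractions; fractions sum to 1 so f_D + f_A = 0.529.
Mass balance: Σ fᵢ·δᵢ = δ_bulk ⇒ f_D·(-14.9) + f_A·(-28.1) = -17.9 − (-6.822) = -11.078
Substitute f_A = 0.529 − f_D:
f_D·(-14.9 − -28.1) = -11.078 − 0.529×(-28.1) = 3.787
f_D = 3.787 / 13.2 = 0.2869

0.287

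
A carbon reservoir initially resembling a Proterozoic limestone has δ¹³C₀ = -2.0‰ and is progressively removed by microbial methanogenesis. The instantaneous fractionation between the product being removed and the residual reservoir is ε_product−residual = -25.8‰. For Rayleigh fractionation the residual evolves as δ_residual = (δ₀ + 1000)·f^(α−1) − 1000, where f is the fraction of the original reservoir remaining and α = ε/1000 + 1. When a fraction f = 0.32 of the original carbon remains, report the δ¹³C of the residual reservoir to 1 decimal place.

27.8‰

Rayleigh residual: δ_res = (δ₀ + 1000)·f^(α−1) − 1000
α = ε/1000 + 1 = 0.97420, so α − 1 = -0.02580
f^(α−1) = 0.32^(-0.02580) = 1.029834
δ_res = (-2.0 + 1000) × 1.029834 − 1000 = 1027.774 − 1000 = 27.77‰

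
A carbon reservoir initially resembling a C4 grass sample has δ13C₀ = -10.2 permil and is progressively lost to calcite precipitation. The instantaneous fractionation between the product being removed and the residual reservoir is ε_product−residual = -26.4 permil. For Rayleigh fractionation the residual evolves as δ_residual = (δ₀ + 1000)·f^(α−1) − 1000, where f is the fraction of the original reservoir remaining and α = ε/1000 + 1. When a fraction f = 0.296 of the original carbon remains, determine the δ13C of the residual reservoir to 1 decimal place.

Rayleigh residual: δ_res = (δ₀ + 1000)·f^(α−1) − 1000
α = ε/1000 + 1 = 0.97360, so α − 1 = -0.02640
f^(α−1) = 0.296^(-0.02640) = 1.032661
δ_res = (-10.2 + 1000) × 1.032661 − 1000 = 1022.128 − 1000 = 22.13 permil

22.1 permil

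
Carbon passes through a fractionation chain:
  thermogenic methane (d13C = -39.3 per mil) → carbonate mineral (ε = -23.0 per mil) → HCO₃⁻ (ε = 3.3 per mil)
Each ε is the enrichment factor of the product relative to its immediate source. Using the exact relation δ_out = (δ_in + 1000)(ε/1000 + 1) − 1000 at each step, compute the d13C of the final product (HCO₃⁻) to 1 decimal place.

-58.3 per mil

step 1: δ = (-39.30 + 1000)·(-23.0/1000 + 1) − 1000 = -61.40 per mil
step 2: δ = (-61.40 + 1000)·(3.3/1000 + 1) − 1000 = -58.30 per mil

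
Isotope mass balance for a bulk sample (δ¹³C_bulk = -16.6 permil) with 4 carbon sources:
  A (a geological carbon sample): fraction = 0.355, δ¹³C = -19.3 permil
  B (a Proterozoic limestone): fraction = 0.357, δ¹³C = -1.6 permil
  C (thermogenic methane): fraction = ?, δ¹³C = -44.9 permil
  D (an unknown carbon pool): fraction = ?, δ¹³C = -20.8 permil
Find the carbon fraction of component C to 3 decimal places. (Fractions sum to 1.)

Let f_C and f_D be the unknown fractions; fractions sum to 1 so f_C + f_D = 0.288.
Mass balance: Σ fᵢ·δᵢ = δ_bulk ⇒ f_C·(-44.9) + f_D·(-20.8) = -16.6 − (-7.423) = -9.177
Substitute f_D = 0.288 − f_C:
f_C·(-44.9 − -20.8) = -9.177 − 0.288×(-20.8) = -3.187
f_C = -3.187 / -24.1 = 0.1322

0.132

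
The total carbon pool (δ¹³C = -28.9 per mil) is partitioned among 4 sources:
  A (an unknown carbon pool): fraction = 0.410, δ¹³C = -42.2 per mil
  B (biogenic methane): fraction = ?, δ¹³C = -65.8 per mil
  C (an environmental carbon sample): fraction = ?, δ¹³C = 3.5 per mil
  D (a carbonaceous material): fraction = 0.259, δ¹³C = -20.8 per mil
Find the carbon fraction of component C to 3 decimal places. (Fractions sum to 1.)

Let f_C and f_B be the unknown fractions; fractions sum to 1 so f_C + f_B = 0.331.
Mass balance: Σ fᵢ·δᵢ = δ_bulk ⇒ f_C·(3.5) + f_B·(-65.8) = -28.9 − (-22.689) = -6.211
Substitute f_B = 0.331 − f_C:
f_C·(3.5 − -65.8) = -6.211 − 0.331×(-65.8) = 15.569
f_C = 15.569 / 69.3 = 0.2247

0.225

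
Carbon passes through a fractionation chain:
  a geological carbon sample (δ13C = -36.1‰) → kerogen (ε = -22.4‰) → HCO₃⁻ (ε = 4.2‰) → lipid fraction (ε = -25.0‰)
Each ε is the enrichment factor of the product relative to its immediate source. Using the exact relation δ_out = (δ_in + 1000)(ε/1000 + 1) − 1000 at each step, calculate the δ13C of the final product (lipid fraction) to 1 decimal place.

step 1: δ = (-36.10 + 1000)·(-22.4/1000 + 1) − 1000 = -57.69‰
step 2: δ = (-57.69 + 1000)·(4.2/1000 + 1) − 1000 = -53.73‰
step 3: δ = (-53.73 + 1000)·(-25.0/1000 + 1) − 1000 = -77.39‰

-77.4‰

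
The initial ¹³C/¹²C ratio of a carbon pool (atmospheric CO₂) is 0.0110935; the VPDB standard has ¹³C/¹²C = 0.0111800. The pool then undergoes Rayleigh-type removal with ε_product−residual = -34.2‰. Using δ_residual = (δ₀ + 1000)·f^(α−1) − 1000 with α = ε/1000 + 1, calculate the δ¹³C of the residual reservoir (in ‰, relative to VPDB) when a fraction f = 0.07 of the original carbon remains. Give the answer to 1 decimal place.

86.7‰

δ₀ = (0.0110935/0.0111800 − 1)×1000 = (0.992263 − 1)×1000 = -7.737‰
α − 1 = ε/1000 = -0.0342
f^(α−1) = 0.07^(-0.0342) = 1.095211
δ_res = (-7.737 + 1000) × 1.095211 − 1000 = 1086.737 − 1000 = 86.74‰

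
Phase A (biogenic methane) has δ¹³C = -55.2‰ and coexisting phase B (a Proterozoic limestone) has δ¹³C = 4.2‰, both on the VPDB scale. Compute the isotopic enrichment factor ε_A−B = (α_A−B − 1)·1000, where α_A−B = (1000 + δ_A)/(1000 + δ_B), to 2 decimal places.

-59.15‰

α_A−B = (1000 + -55.2) / (1000 + 4.2) = 944.8 / 1004.2 = 0.940848
ε_A−B = (0.940848 − 1) × 1000 = -59.152‰
(The approximation ε ≈ δ_A − δ_B would give -59.4‰.)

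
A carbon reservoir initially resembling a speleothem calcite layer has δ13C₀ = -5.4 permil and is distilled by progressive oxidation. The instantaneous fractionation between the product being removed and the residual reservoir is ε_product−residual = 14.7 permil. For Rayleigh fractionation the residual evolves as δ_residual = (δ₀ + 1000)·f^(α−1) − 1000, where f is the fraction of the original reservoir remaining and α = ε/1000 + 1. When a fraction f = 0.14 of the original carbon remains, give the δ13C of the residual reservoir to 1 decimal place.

-33.7 permil

Rayleigh residual: δ_res = (δ₀ + 1000)·f^(α−1) − 1000
α = ε/1000 + 1 = 1.01470, so α − 1 = 0.01470
f^(α−1) = 0.14^(0.01470) = 0.971512
δ_res = (-5.4 + 1000) × 0.971512 − 1000 = 966.266 − 1000 = -33.73 permil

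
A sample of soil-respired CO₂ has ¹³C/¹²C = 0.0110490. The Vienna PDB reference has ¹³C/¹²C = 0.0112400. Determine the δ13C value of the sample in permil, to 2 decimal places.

-16.99 permil

δ13C = (R_sample / R_standard − 1) × 1000
R_sample / R_standard = 0.0110490 / 0.0112400 = 0.983007
δ13C = (0.983007 − 1) × 1000 = -16.993 permil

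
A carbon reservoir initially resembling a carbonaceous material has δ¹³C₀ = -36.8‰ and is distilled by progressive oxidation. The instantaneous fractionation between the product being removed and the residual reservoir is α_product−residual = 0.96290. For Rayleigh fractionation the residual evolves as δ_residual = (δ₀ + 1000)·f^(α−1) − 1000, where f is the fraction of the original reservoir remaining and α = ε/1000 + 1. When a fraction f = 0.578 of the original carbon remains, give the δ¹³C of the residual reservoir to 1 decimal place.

-17.0‰

Rayleigh residual: δ_res = (δ₀ + 1000)·f^(α−1) − 1000
α − 1 = -0.03710
f^(α−1) = 0.578^(-0.03710) = 1.020546
δ_res = (-36.8 + 1000) × 1.020546 − 1000 = 982.990 − 1000 = -17.01‰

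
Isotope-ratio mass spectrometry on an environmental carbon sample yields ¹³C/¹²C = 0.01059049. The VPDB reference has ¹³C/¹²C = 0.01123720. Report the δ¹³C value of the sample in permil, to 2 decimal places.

-57.55 permil

δ¹³C = (R_sample / R_standard − 1) × 1000
R_sample / R_standard = 0.01059049 / 0.01123720 = 0.942449
δ¹³C = (0.942449 − 1) × 1000 = -57.551 permil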